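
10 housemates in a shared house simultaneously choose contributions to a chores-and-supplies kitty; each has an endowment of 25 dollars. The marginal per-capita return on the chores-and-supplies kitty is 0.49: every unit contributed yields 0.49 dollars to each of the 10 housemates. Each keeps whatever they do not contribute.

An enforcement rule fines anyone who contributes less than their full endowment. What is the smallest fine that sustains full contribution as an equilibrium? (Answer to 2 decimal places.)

Given the others contribute fully, the best deviation is to contribute 0 (any partial contribution still incurs the fine and gives up units whose private return 0.49 is below 1).
Deviating from 25 to 0 saves 25 dollars but forfeits the deviator's share of the drop in the chores-and-supplies kitty: 0.49 × 25 = 12.25.
So the deviation gain is 25 − 12.25 = 12.75, and the fine must be at least 12.75 dollars to wipe it out.

12.75 dollars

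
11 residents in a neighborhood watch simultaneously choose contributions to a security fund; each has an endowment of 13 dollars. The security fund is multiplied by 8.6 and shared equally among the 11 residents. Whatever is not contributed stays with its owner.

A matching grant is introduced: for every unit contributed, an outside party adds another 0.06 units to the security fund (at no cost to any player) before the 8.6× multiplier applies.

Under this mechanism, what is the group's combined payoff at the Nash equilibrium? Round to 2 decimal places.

Even with the mechanism, each unit contributed returns only 8.6 × 1.06 / 11 = 0.8287 per unit of net cost, so contributing nothing is still dominant.
Everyone keeps their endowment and the group total is 11 × 13 = 143.

143.00 dollars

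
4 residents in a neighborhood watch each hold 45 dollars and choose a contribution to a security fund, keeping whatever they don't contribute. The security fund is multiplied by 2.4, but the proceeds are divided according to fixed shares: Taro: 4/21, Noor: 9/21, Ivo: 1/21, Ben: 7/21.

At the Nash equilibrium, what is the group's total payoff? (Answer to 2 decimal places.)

243.00 dollars

For player j, contributing a unit is worthwhile iff 2.4 × (j's share) ≥ 1, i.e. iff j's share is at least 0.4167.
Noor alone (share 9/21) is above the threshold, contributing 45; the remaining 3 contribute 0. Total contributed: 45.
The security fund pays out 2.4 × 45 = 108.00 in total (split across the unequal shares, but the aggregate is all that matters for the group sum).
The 3 free-riders keep 45 each, adding 135. Group total = 135 + 108.00 = 243.00.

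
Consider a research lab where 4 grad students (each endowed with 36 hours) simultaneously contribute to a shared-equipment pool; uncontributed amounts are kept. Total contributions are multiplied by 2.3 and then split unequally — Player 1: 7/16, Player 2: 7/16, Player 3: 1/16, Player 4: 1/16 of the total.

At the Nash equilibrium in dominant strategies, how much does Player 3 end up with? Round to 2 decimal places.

46.35 hours

For player j, contributing a unit is worthwhile iff 2.3 × (j's share) ≥ 1, i.e. iff j's share is at least 0.4348.
Player 1 and Player 2 are above the threshold, contributing 36 each; the remaining 2 contribute 0. Total contributed: 72.
Player 3 keeps 36 and receives 2.3 × 72 × 1/16 = 10.35 from the shared-equipment pool, for a payoff of 46.35.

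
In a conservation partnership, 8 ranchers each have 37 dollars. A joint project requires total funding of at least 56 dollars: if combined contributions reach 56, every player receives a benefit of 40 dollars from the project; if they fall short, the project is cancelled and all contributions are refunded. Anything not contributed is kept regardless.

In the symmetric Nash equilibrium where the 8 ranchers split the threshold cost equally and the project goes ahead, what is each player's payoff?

Equal share of the threshold: 56/8 = 7.
At this profile no one gains by cutting their contribution: any cut drops the total below 56, the project is cancelled, contributions are refunded, and the deviator ends with 37, which is less than 37 − 7 + 40 = 70. Contributing more than 7 just wastes the excess. So contributing exactly 7 is a best response.
Each player's payoff: 37 − 7 + 40 = 70.

70 dollars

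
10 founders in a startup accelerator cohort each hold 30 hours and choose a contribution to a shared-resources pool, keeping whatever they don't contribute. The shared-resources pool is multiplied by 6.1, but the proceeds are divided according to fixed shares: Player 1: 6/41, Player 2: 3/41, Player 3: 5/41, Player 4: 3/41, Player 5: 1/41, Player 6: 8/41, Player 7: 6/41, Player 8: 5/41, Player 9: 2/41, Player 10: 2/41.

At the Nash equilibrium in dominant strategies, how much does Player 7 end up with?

56.78 hours

Player j's private return per contributed unit is 6.1 × (j's share). Contributing is weakly dominant for j when that share is at least 1/6.1 = 0.1639, and contributing 0 is dominant otherwise.
The only share above 0.1639 is Player 6's 8/41, contributing 30; the remaining 9 contribute 0. Total contributed: 30.
Player 7 keeps 30 and receives 6.1 × 30 × 6/41 = 26.78 from the shared-resources pool, for a payoff of 56.78.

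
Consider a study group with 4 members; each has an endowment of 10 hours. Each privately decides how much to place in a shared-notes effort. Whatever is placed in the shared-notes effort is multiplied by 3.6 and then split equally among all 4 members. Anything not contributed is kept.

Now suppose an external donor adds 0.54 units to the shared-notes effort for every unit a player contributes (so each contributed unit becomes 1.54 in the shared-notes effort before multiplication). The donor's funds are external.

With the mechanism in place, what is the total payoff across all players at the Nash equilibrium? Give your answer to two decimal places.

Under the mechanism each unit contributed yields 3.6 × 1.54 / 4 = 1.3860 back to its contributor per unit of net cost, which exceeds 1, making full contribution the dominant choice for everyone.
At the Nash equilibrium everyone contributes 10. Group total payoff = 3.6 × 1.54 × 40 = 221.76.

221.76 hours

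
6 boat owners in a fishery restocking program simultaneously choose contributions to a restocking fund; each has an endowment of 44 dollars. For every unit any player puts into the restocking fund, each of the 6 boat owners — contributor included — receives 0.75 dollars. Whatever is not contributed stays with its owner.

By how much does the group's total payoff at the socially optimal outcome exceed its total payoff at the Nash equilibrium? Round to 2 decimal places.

924.00 dollars

The private return per contributed unit is 0.75 < 1, so contributing 0 is dominant for every player. At the Nash equilibrium everyone keeps their 44, and the group total is 6 × 44 = 264.
Each contributed unit returns 4.500 to the group as a whole (0.75 to each of 6 players), which exceeds 1, so the social optimum is full contribution: group total = 4.500 × 264 = 1188.00.
Efficiency loss = 1188.00 − 264 = 924.00.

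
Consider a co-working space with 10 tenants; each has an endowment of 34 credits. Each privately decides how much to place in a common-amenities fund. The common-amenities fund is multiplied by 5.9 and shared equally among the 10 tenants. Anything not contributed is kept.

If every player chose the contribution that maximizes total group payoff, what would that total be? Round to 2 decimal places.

2006.00 credits

Each contributed unit returns 5.900 to the group as a whole (0.5900 to each of 10 players), which exceeds 1, so the social optimum is full contribution: group total = 5.900 × 340 = 2006.00.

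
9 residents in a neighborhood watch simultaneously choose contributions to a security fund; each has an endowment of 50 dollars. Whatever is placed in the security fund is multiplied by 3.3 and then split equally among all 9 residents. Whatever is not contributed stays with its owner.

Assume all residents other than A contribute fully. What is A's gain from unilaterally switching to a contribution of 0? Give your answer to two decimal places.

Switching from a contribution of 50 to 0 lets A keep an extra 50 dollars, but lowers the security fund by 50, which costs A their own share of that drop: 3.3/9 × 50 = 18.33.
Net gain = 50 − 18.33 = 31.67. The private return per contributed unit (0.3667) is below 1, so free-riding is indeed the best response regardless of what the others do.

31.67 dollars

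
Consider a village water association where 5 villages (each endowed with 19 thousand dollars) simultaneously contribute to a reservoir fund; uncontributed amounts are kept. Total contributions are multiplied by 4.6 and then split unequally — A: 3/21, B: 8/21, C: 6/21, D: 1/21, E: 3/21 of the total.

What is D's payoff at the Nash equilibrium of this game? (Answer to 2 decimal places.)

27.32 thousand dollars

For player j, contributing a unit is worthwhile iff 4.6 × (j's share) ≥ 1, i.e. iff j's share is at least 0.2174.
B and C are above the threshold, contributing 19 each; the remaining 3 contribute 0. Total contributed: 38.
D keeps 19 and receives 4.6 × 38 × 1/21 = 8.32 from the reservoir fund, for a payoff of 27.32.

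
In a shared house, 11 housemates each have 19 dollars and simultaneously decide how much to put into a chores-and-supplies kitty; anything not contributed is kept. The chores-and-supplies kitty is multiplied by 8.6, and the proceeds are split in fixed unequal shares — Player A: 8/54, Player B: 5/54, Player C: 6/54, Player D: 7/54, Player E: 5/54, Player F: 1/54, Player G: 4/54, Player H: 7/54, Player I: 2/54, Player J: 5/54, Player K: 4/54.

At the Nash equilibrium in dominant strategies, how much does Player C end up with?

Each unit j contributes comes back to j as 8.6 × (j's share), so j prefers to contribute only if that share exceeds 1/8.6 = 0.1163; otherwise keeping the unit dominates.
Player A, Player D and Player H are above the threshold, contributing 19 each; the remaining 8 contribute 0. Total contributed: 57.
Player C keeps 19 and receives 8.6 × 57 × 6/54 = 54.47 from the chores-and-supplies kitty, for a payoff of 73.47.

73.47 dollars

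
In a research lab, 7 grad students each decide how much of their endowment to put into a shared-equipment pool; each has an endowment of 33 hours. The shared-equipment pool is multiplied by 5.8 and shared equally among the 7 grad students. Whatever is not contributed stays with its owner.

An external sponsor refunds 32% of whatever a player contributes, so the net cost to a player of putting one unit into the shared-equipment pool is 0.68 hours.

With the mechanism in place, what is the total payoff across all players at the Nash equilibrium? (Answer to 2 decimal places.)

With the mechanism, a contributed unit returns (5.8/7) / 0.68 = 1.2185 per unit of net cost to the contributor — now above 1 — so contributing fully is weakly dominant for every player.
At the Nash equilibrium everyone contributes 33. Group total payoff = 7 × (33 × 0.32 + 5.8 × 33) = 1413.72.

1413.72 hours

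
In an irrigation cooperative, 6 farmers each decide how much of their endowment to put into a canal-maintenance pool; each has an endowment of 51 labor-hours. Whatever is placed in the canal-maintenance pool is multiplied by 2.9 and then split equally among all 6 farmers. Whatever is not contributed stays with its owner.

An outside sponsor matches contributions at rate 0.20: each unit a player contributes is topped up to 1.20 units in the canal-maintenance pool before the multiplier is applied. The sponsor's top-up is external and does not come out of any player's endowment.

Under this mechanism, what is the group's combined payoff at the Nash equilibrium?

The effective private return is 2.9 × 1.20 / 6 = 0.5800, which is still under 1, so the mechanism doesn't change anyone's dominant strategy: zero contribution.
Everyone keeps their endowment and the group total is 6 × 51 = 306.

306.00 labor-hours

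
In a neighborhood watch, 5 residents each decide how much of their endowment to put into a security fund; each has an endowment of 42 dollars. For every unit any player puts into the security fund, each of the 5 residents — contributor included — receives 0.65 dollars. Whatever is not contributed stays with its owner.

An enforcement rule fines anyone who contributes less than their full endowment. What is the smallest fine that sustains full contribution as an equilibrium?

14.70 dollars

Given the others contribute fully, the best deviation is to contribute 0 (any partial contribution still incurs the fine and gives up units whose private return 0.65 is below 1).
Deviating from 42 to 0 saves 42 dollars but forfeits the deviator's share of the drop in the security fund: 0.65 × 42 = 27.30.
So the deviation gain is 42 − 27.30 = 14.70, and the fine must be at least 14.70 dollars to wipe it out.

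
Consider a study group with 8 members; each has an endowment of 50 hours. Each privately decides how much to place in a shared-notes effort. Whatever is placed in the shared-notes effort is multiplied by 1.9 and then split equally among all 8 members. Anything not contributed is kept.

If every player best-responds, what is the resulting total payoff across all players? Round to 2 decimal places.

Each contributed unit returns 1.9/8 = 0.2375 to its contributor — below 1 — so contributing 0 is dominant for every player. At the Nash equilibrium everyone keeps their 50, and the group total is 8 × 50 = 400.

400.00 hours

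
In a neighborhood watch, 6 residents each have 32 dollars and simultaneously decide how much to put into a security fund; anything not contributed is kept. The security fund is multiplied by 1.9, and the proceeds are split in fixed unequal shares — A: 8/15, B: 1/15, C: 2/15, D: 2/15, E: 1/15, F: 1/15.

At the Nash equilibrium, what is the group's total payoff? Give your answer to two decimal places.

220.80 dollars

For player j, contributing a unit is worthwhile iff 1.9 × (j's share) ≥ 1, i.e. iff j's share is at least 0.5263.
Only A (8/15) clears that bar, contributing 32; the remaining 5 contribute 0. Total contributed: 32.
The security fund pays out 1.9 × 32 = 60.80 in total (split across the unequal shares, but the aggregate is all that matters for the group sum).
The 5 free-riders keep 32 each, adding 160. Group total = 160 + 60.80 = 220.80.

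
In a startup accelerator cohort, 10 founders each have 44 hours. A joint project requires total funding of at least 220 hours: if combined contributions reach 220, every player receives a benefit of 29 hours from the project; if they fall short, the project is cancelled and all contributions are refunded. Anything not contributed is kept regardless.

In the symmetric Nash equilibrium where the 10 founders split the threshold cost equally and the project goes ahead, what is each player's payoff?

Equal share of the threshold: 220/10 = 22.
At this profile no one gains by cutting their contribution: any cut drops the total below 220, the project is cancelled, contributions are refunded, and the deviator ends with 44, which is less than 44 − 22 + 29 = 51. Contributing more than 22 just wastes the excess. So contributing exactly 22 is a best response.
Each player's payoff: 44 − 22 + 29 = 51.

51 hours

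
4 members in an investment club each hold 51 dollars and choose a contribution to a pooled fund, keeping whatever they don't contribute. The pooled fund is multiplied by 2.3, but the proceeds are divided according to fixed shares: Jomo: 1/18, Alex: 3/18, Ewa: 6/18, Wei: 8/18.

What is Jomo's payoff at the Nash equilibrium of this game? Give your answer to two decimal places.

57.52 dollars

Player j's private return per contributed unit is 2.3 × (j's share). Contributing is weakly dominant for j when that share is at least 1/2.3 = 0.4348, and contributing 0 is dominant otherwise.
The only share above 0.4348 is Wei's 8/18, contributing 51; the remaining 3 contribute 0. Total contributed: 51.
Jomo keeps 51 and receives 2.3 × 51 × 1/18 = 6.52 from the pooled fund, for a payoff of 57.52.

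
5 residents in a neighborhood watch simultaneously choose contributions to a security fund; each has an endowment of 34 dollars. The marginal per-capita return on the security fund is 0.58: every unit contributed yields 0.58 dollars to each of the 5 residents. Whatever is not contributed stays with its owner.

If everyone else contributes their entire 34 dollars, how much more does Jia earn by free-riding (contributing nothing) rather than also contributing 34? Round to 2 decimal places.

Switching from a contribution of 34 to 0 lets Jia keep an extra 34 dollars, but lowers the security fund by 34, which costs Jia their own share of that drop: 0.58 × 34 = 19.72.
Net gain = 34 − 19.72 = 14.28. The private return per contributed unit (0.58) is below 1, so free-riding is indeed the best response regardless of what the others do.

14.28 dollars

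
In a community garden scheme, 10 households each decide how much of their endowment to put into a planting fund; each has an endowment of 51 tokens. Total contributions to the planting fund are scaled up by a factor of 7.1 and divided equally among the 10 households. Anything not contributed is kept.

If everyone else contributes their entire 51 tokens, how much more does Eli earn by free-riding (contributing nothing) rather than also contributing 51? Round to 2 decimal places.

14.79 tokens

Switching from a contribution of 51 to 0 lets Eli keep an extra 51 tokens, but lowers the planting fund by 51, which costs Eli their own share of that drop: 7.1/10 × 51 = 36.21.
Net gain = 51 − 36.21 = 14.79. The private return per contributed unit (0.7100) is below 1, so free-riding is indeed the best response regardless of what the others do.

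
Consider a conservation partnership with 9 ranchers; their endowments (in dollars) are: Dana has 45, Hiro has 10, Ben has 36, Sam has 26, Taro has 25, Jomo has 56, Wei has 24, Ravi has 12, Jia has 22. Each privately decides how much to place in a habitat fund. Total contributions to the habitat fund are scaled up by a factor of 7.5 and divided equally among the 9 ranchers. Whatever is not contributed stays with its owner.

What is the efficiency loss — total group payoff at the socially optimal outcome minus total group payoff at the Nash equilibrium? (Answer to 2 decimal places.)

The private return per contributed unit is 7.5/9 = 0.8333 < 1 for every player regardless of endowment, so the Nash equilibrium is zero contribution and the group total is Σ E_j = 45 + 10 + 36 + 26 + 25 + 56 + 24 + 12 + 22 = 256.
Each contributed unit returns 7.500 to the group, so the social optimum is full contribution by everyone: group total = 7.500 × 256 = 1920.00.
Efficiency loss = (7.500 − 1) × 256 = 1664.00.

1664.00 dollars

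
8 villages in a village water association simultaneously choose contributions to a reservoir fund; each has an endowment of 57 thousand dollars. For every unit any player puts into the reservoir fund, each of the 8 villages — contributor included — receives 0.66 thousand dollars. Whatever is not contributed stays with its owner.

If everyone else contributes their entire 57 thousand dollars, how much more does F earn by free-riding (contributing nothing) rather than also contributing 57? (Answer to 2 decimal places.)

19.38 thousand dollars

Switching from a contribution of 57 to 0 lets F keep an extra 57 thousand dollars, but lowers the reservoir fund by 57, which costs F their own share of that drop: 0.66 × 57 = 37.62.
Net gain = 57 − 37.62 = 19.38. The private return per contributed unit (0.66) is below 1, so free-riding is indeed the best response regardless of what the others do.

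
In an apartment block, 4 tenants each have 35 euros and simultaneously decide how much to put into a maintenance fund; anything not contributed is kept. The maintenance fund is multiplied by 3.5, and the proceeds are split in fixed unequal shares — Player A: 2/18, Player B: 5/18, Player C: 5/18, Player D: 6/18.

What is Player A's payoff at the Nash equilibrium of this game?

48.61 euros

Player j's private return per contributed unit is 3.5 × (j's share). Contributing is weakly dominant for j when that share is at least 1/3.5 = 0.2857, and contributing 0 is dominant otherwise.
The only share above 0.2857 is Player D's 6/18, contributing 35; the remaining 3 contribute 0. Total contributed: 35.
Player A keeps 35 and receives 3.5 × 35 × 2/18 = 13.61 from the maintenance fund, for a payoff of 48.61.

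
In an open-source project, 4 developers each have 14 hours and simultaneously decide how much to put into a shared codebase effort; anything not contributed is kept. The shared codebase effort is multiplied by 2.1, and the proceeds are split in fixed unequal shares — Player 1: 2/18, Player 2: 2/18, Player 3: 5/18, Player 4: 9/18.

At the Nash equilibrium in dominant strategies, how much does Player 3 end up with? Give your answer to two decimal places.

A player with share s gets back 2.1·s per unit contributed, so full contribution is dominant for anyone with s > 1/2.1 = 0.4762 and zero contribution is dominant for anyone below.
Only Player 4 (9/18) clears that bar, contributing 14; the remaining 3 contribute 0. Total contributed: 14.
Player 3 keeps 14 and receives 2.1 × 14 × 5/18 = 8.17 from the shared codebase effort, for a payoff of 22.17.

22.17 hours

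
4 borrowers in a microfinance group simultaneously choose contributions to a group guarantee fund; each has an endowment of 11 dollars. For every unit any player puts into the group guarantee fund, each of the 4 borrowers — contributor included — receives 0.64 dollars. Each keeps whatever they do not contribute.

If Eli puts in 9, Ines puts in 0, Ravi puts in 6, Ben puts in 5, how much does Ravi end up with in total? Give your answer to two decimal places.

17.80 dollars

Total contributed: 9 + 0 + 6 + 5 = 20.
Each receives 0.64 × 20 = 12.80 from the group guarantee fund.
Ravi keeps 11 − 6 = 5, so Ravi's payoff is 5 + 12.80 = 17.80.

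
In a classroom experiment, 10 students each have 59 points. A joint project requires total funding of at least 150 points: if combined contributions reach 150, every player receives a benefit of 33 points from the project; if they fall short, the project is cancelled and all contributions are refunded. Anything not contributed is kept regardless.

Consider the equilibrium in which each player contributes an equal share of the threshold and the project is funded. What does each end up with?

Equal share of the threshold: 150/10 = 15.
At this profile no one gains by cutting their contribution: any cut drops the total below 150, the project is cancelled, contributions are refunded, and the deviator ends with 59, which is less than 59 − 15 + 33 = 77. Contributing more than 15 just wastes the excess. So contributing exactly 15 is a best response.
Each player's payoff: 59 − 15 + 33 = 77.

77 points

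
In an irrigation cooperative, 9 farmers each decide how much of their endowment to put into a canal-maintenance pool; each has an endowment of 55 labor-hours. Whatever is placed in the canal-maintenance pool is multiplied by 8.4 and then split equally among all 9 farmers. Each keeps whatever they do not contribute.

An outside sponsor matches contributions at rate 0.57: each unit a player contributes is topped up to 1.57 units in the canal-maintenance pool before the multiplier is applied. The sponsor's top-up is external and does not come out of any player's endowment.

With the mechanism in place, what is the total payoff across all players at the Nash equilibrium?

With the mechanism, a contributed unit returns 8.4 × 1.57 / 9 = 1.4653 per unit of net cost to the contributor — now above 1 — so contributing fully is weakly dominant for every player.
At the Nash equilibrium everyone contributes 55. Group total payoff = 8.4 × 1.57 × 495 = 6528.06.

6528.06 labor-hours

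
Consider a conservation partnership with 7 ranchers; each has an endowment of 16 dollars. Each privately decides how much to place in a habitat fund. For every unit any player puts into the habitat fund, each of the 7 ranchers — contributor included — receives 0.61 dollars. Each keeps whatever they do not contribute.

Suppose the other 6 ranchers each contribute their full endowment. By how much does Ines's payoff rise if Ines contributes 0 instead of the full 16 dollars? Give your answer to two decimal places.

Switching from a contribution of 16 to 0 lets Ines keep an extra 16 dollars, but lowers the habitat fund by 16, which costs Ines their own share of that drop: 0.61 × 16 = 9.76.
Net gain = 16 − 9.76 = 6.24. The private return per contributed unit (0.61) is below 1, so free-riding is indeed the best response regardless of what the others do.

6.24 dollars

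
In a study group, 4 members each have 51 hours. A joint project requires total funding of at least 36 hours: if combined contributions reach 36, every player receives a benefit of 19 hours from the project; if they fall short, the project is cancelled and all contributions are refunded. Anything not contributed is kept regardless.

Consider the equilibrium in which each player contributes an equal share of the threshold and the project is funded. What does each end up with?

61 hours

Equal share of the threshold: 36/4 = 9.
At this profile no one gains by cutting their contribution: any cut drops the total below 36, the project is cancelled, contributions are refunded, and the deviator ends with 51, which is less than 51 − 9 + 19 = 61. Contributing more than 9 just wastes the excess. So contributing exactly 9 is a best response.
Each player's payoff: 51 − 9 + 19 = 61.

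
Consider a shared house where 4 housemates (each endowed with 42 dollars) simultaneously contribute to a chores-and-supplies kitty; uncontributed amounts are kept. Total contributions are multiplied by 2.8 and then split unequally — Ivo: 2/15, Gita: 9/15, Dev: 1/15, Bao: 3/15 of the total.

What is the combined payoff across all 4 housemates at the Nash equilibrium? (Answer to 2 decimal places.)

Player j's private return per contributed unit is 2.8 × (j's share). Contributing is weakly dominant for j when that share is at least 1/2.8 = 0.3571, and contributing 0 is dominant otherwise.
The only share above 0.3571 is Gita's 9/15, contributing 42; the remaining 3 contribute 0. Total contributed: 42.
The chores-and-supplies kitty pays out 2.8 × 42 = 117.60 in total (split across the unequal shares, but the aggregate is all that matters for the group sum).
The 3 free-riders keep 42 each, adding 126. Group total = 126 + 117.60 = 243.60.

243.60 dollars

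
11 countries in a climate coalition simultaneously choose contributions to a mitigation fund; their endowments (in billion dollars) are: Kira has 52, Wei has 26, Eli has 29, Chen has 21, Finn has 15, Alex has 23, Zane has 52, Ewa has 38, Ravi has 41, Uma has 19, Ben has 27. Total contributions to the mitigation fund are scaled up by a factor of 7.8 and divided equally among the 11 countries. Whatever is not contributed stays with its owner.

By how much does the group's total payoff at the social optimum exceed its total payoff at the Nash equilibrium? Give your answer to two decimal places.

The private return per contributed unit is 7.8/11 = 0.7091 < 1 for every player regardless of endowment, so the Nash equilibrium is zero contribution and the group total is Σ E_j = 52 + 26 + 29 + 21 + 15 + 23 + 52 + 38 + 41 + 19 + 27 = 343.
Each contributed unit returns 7.800 to the group, so the social optimum is full contribution by everyone: group total = 7.800 × 343 = 2675.40.
Efficiency loss = (7.800 − 1) × 343 = 2332.40.

2332.40 billion dollars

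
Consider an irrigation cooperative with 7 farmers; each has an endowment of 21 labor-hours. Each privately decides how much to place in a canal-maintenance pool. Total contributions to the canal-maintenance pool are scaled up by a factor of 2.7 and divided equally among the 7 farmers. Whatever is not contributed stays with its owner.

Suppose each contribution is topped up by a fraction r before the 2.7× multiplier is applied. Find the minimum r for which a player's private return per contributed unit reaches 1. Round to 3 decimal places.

With matching at rate r, one contributed unit becomes (1 + r) in the canal-maintenance pool and returns 2.7 × (1 + r) / 7 to the contributor.
Setting this equal to 1: 1 + r = 7/2.7 = 2.5926.
So the minimum matching rate is r = 2.5926 − 1 = 1.593.

1.593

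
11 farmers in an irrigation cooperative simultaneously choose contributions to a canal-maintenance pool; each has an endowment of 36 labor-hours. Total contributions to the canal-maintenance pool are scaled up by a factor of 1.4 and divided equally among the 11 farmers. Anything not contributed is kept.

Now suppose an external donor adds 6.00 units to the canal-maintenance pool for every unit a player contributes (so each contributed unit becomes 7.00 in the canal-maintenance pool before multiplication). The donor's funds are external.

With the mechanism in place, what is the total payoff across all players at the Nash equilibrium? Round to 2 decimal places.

396.00 labor-hours

The effective private return is 1.4 × 7.00 / 11 = 0.8909, which is still under 1, so the mechanism doesn't change anyone's dominant strategy: zero contribution.
At the Nash equilibrium no one contributes; group total payoff = 11 × 36 = 396.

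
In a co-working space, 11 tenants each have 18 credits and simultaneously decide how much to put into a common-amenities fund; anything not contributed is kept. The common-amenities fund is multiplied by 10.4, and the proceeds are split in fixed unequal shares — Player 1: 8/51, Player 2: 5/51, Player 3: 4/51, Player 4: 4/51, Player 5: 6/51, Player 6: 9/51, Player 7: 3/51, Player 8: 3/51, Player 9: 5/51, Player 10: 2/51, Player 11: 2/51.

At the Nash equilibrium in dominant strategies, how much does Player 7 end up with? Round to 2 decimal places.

73.06 credits

Each unit j contributes comes back to j as 10.4 × (j's share), so j prefers to contribute only if that share exceeds 1/10.4 = 0.0962; otherwise keeping the unit dominates.
Player 1, Player 2, Player 5, Player 6 and Player 9 are above the threshold, contributing 18 each; the remaining 6 contribute 0. Total contributed: 90.
Player 7 keeps 18 and receives 10.4 × 90 × 3/51 = 55.06 from the common-amenities fund, for a payoff of 73.06.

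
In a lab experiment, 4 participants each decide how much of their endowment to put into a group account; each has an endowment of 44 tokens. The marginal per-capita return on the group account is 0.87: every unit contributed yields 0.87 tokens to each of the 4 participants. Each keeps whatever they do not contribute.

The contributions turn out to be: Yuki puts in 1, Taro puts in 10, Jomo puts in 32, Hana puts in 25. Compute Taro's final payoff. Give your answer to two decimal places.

Total contributed: 1 + 10 + 32 + 25 = 68.
Each receives 0.87 × 68 = 59.16 from the group account.
Taro keeps 44 − 10 = 34, so Taro's payoff is 34 + 59.16 = 93.16.

93.16 tokens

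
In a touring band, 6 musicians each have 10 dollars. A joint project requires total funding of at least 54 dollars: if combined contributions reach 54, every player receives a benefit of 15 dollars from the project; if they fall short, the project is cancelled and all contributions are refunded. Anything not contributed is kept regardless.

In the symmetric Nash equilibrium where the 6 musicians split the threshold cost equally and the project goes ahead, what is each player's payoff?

Equal share of the threshold: 54/6 = 9.
At this profile no one gains by cutting their contribution: any cut drops the total below 54, the project is cancelled, contributions are refunded, and the deviator ends with 10, which is less than 10 − 9 + 15 = 16. Contributing more than 9 just wastes the excess. So contributing exactly 9 is a best response.
Each player's payoff: 10 − 9 + 15 = 16.

16 dollars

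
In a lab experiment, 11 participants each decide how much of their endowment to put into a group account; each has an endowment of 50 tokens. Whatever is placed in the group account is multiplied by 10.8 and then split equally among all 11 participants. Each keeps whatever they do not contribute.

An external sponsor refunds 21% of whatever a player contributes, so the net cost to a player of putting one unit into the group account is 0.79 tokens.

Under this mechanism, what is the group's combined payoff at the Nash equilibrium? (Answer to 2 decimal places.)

With the mechanism, a contributed unit returns (10.8/11) / 0.79 = 1.2428 per unit of net cost to the contributor — now above 1 — so contributing fully is weakly dominant for every player.
So the Nash equilibrium is full contribution by all 11; the group earns 11 × (50 × 0.21 + 10.8 × 50) = 6055.50.

6055.50 tokens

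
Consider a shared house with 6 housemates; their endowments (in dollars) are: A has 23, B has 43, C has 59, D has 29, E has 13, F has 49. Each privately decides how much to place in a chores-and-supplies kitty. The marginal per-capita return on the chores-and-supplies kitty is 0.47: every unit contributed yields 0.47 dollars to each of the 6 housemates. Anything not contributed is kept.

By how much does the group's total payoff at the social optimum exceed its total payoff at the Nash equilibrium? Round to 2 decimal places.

393.12 dollars

The private return per contributed unit is 0.47 < 1 for everyone, so the Nash equilibrium is zero contribution and the group total is Σ E_j = 23 + 43 + 59 + 29 + 13 + 49 = 216.
Each contributed unit returns 2.820 to the group, so the social optimum is full contribution by everyone: group total = 2.820 × 216 = 609.12.
Efficiency loss = (2.820 − 1) × 216 = 393.12.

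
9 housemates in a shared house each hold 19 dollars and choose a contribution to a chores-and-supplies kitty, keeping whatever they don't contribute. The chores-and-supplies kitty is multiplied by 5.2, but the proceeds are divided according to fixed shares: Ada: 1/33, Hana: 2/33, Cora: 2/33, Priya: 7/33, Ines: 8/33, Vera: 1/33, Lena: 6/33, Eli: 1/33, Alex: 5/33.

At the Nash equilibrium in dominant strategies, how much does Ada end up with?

A player with share s gets back 5.2·s per unit contributed, so full contribution is dominant for anyone with s > 1/5.2 = 0.1923 and zero contribution is dominant for anyone below.
The shares above 0.1923 belong to Priya and Ines, contributing 19 each; the remaining 7 contribute 0. Total contributed: 38.
Ada keeps 19 and receives 5.2 × 38 × 1/33 = 5.99 from the chores-and-supplies kitty, for a payoff of 24.99.

24.99 dollars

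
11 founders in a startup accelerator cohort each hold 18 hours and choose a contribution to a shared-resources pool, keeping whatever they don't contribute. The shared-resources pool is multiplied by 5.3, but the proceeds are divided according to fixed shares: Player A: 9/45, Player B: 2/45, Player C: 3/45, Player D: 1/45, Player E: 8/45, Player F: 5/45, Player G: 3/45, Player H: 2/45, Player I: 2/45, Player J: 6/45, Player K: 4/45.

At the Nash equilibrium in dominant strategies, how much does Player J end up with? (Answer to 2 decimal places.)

For player j, contributing a unit is worthwhile iff 5.3 × (j's share) ≥ 1, i.e. iff j's share is at least 0.1887.
The only share above 0.1887 is Player A's 9/45, contributing 18; the remaining 10 contribute 0. Total contributed: 18.
Player J keeps 18 and receives 5.3 × 18 × 6/45 = 12.72 from the shared-resources pool, for a payoff of 30.72.

30.72 hours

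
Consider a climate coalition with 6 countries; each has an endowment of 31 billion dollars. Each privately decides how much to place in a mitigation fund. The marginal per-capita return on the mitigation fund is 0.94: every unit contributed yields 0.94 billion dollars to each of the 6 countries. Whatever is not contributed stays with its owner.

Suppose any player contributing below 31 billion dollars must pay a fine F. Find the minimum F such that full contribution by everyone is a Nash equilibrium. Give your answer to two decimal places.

Given the others contribute fully, the best deviation is to contribute 0 (any partial contribution still incurs the fine and gives up units whose private return 0.94 is below 1).
Deviating from 31 to 0 saves 31 billion dollars but forfeits the deviator's share of the drop in the mitigation fund: 0.94 × 31 = 29.14.
So the deviation gain is 31 − 29.14 = 1.86, and the fine must be at least 1.86 billion dollars to wipe it out.

1.86 billion dollars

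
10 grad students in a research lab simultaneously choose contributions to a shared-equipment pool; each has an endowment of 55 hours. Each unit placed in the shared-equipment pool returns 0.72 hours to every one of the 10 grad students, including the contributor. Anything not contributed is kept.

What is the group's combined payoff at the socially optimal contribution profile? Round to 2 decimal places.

Each contributed unit returns 7.200 to the group as a whole (0.72 to each of 10 players), which exceeds 1, so the social optimum is full contribution: group total = 7.200 × 550 = 3960.00.

3960.00 hours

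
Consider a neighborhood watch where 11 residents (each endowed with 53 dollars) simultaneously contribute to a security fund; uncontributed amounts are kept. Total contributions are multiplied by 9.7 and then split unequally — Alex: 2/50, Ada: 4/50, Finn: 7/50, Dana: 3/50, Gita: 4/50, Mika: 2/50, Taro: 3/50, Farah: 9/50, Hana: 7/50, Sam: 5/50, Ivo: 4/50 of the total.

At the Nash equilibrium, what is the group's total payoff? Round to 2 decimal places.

1966.30 dollars

A player with share s gets back 9.7·s per unit contributed, so full contribution is dominant for anyone with s > 1/9.7 = 0.1031 and zero contribution is dominant for anyone below.
Finn, Farah and Hana clear that bar, contributing 53 each; the remaining 8 contribute 0. Total contributed: 159.
The security fund pays out 9.7 × 159 = 1542.30 in total (split across the unequal shares, but the aggregate is all that matters for the group sum).
The 8 free-riders keep 53 each, adding 424. Group total = 424 + 1542.30 = 1966.30.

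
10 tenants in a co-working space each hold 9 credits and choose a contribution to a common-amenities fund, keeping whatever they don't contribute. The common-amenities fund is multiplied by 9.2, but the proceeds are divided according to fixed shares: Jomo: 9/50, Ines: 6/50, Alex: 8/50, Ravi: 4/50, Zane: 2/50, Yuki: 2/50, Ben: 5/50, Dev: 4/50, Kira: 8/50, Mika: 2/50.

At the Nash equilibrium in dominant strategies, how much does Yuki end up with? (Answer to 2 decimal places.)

For player j, contributing a unit is worthwhile iff 9.2 × (j's share) ≥ 1, i.e. iff j's share is at least 0.1087.
Jomo, Ines, Alex and Kira clear that bar, contributing 9 each; the remaining 6 contribute 0. Total contributed: 36.
Yuki keeps 9 and receives 9.2 × 36 × 2/50 = 13.25 from the common-amenities fund, for a payoff of 22.25.

22.25 credits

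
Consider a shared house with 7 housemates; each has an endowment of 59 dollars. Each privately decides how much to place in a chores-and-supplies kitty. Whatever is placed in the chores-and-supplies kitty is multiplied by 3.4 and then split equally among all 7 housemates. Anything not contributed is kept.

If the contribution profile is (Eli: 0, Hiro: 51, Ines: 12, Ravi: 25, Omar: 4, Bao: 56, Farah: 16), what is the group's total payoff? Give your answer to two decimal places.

Total contributed: 0 + 51 + 12 + 25 + 4 + 56 + 16 = 164; total kept: 7 × 59 − 164 = 249.
The chores-and-supplies kitty pays out 3.4 × 164 = 557.60 in aggregate.
Group total = 249 + 557.60 = 806.60.

806.60 dollars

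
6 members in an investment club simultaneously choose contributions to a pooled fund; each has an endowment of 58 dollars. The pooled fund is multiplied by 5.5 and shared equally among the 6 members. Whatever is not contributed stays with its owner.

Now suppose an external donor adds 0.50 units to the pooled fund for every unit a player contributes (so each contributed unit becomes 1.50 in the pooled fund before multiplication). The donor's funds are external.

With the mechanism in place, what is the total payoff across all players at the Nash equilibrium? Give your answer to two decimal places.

2871.00 dollars

The effective private return per unit is now 5.5 × 1.50 / 6 = 1.3750 > 1, so every player's dominant strategy flips to full contribution.
At the Nash equilibrium everyone contributes 58. Group total payoff = 5.5 × 1.50 × 348 = 2871.00.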